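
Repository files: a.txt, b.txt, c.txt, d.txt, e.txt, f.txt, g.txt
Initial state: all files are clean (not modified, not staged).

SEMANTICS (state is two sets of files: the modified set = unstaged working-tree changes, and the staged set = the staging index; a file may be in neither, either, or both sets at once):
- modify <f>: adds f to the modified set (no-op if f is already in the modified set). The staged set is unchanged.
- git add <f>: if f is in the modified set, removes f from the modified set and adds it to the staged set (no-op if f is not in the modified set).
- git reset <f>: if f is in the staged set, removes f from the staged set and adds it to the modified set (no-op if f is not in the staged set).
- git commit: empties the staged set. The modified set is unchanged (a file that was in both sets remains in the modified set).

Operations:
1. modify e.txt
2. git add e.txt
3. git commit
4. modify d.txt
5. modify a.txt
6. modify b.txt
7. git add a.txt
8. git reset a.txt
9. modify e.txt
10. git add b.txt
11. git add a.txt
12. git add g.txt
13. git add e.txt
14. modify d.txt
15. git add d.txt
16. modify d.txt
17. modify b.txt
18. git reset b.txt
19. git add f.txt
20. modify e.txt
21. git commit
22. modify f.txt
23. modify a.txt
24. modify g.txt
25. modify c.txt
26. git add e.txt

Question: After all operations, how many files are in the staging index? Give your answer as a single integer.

Answer: 1

Derivation:
After op 1 (modify e.txt): modified={e.txt} staged={none}
After op 2 (git add e.txt): modified={none} staged={e.txt}
After op 3 (git commit): modified={none} staged={none}
After op 4 (modify d.txt): modified={d.txt} staged={none}
After op 5 (modify a.txt): modified={a.txt, d.txt} staged={none}
After op 6 (modify b.txt): modified={a.txt, b.txt, d.txt} staged={none}
After op 7 (git add a.txt): modified={b.txt, d.txt} staged={a.txt}
After op 8 (git reset a.txt): modified={a.txt, b.txt, d.txt} staged={none}
After op 9 (modify e.txt): modified={a.txt, b.txt, d.txt, e.txt} staged={none}
After op 10 (git add b.txt): modified={a.txt, d.txt, e.txt} staged={b.txt}
After op 11 (git add a.txt): modified={d.txt, e.txt} staged={a.txt, b.txt}
After op 12 (git add g.txt): modified={d.txt, e.txt} staged={a.txt, b.txt}
After op 13 (git add e.txt): modified={d.txt} staged={a.txt, b.txt, e.txt}
After op 14 (modify d.txt): modified={d.txt} staged={a.txt, b.txt, e.txt}
After op 15 (git add d.txt): modified={none} staged={a.txt, b.txt, d.txt, e.txt}
After op 16 (modify d.txt): modified={d.txt} staged={a.txt, b.txt, d.txt, e.txt}
After op 17 (modify b.txt): modified={b.txt, d.txt} staged={a.txt, b.txt, d.txt, e.txt}
After op 18 (git reset b.txt): modified={b.txt, d.txt} staged={a.txt, d.txt, e.txt}
After op 19 (git add f.txt): modified={b.txt, d.txt} staged={a.txt, d.txt, e.txt}
After op 20 (modify e.txt): modified={b.txt, d.txt, e.txt} staged={a.txt, d.txt, e.txt}
After op 21 (git commit): modified={b.txt, d.txt, e.txt} staged={none}
After op 22 (modify f.txt): modified={b.txt, d.txt, e.txt, f.txt} staged={none}
After op 23 (modify a.txt): modified={a.txt, b.txt, d.txt, e.txt, f.txt} staged={none}
After op 24 (modify g.txt): modified={a.txt, b.txt, d.txt, e.txt, f.txt, g.txt} staged={none}
After op 25 (modify c.txt): modified={a.txt, b.txt, c.txt, d.txt, e.txt, f.txt, g.txt} staged={none}
After op 26 (git add e.txt): modified={a.txt, b.txt, c.txt, d.txt, f.txt, g.txt} staged={e.txt}
Final staged set: {e.txt} -> count=1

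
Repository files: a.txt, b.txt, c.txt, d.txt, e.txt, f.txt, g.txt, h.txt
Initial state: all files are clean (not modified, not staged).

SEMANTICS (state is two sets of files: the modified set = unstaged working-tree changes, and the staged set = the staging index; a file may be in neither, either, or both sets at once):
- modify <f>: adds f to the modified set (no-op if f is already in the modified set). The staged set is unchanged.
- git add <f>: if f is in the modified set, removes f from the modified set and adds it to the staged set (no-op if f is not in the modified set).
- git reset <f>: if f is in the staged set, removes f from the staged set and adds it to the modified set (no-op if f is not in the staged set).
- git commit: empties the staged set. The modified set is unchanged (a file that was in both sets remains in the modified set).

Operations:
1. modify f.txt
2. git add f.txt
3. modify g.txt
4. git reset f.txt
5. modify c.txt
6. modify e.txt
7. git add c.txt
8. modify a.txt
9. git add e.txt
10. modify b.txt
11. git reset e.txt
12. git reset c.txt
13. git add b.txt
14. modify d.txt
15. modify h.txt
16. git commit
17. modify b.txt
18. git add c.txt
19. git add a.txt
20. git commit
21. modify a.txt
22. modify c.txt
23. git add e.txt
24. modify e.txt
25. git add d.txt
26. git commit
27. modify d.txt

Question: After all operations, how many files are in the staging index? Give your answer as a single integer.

Answer: 0

Derivation:
After op 1 (modify f.txt): modified={f.txt} staged={none}
After op 2 (git add f.txt): modified={none} staged={f.txt}
After op 3 (modify g.txt): modified={g.txt} staged={f.txt}
After op 4 (git reset f.txt): modified={f.txt, g.txt} staged={none}
After op 5 (modify c.txt): modified={c.txt, f.txt, g.txt} staged={none}
After op 6 (modify e.txt): modified={c.txt, e.txt, f.txt, g.txt} staged={none}
After op 7 (git add c.txt): modified={e.txt, f.txt, g.txt} staged={c.txt}
After op 8 (modify a.txt): modified={a.txt, e.txt, f.txt, g.txt} staged={c.txt}
After op 9 (git add e.txt): modified={a.txt, f.txt, g.txt} staged={c.txt, e.txt}
After op 10 (modify b.txt): modified={a.txt, b.txt, f.txt, g.txt} staged={c.txt, e.txt}
After op 11 (git reset e.txt): modified={a.txt, b.txt, e.txt, f.txt, g.txt} staged={c.txt}
After op 12 (git reset c.txt): modified={a.txt, b.txt, c.txt, e.txt, f.txt, g.txt} staged={none}
After op 13 (git add b.txt): modified={a.txt, c.txt, e.txt, f.txt, g.txt} staged={b.txt}
After op 14 (modify d.txt): modified={a.txt, c.txt, d.txt, e.txt, f.txt, g.txt} staged={b.txt}
After op 15 (modify h.txt): modified={a.txt, c.txt, d.txt, e.txt, f.txt, g.txt, h.txt} staged={b.txt}
After op 16 (git commit): modified={a.txt, c.txt, d.txt, e.txt, f.txt, g.txt, h.txt} staged={none}
After op 17 (modify b.txt): modified={a.txt, b.txt, c.txt, d.txt, e.txt, f.txt, g.txt, h.txt} staged={none}
After op 18 (git add c.txt): modified={a.txt, b.txt, d.txt, e.txt, f.txt, g.txt, h.txt} staged={c.txt}
After op 19 (git add a.txt): modified={b.txt, d.txt, e.txt, f.txt, g.txt, h.txt} staged={a.txt, c.txt}
After op 20 (git commit): modified={b.txt, d.txt, e.txt, f.txt, g.txt, h.txt} staged={none}
After op 21 (modify a.txt): modified={a.txt, b.txt, d.txt, e.txt, f.txt, g.txt, h.txt} staged={none}
After op 22 (modify c.txt): modified={a.txt, b.txt, c.txt, d.txt, e.txt, f.txt, g.txt, h.txt} staged={none}
After op 23 (git add e.txt): modified={a.txt, b.txt, c.txt, d.txt, f.txt, g.txt, h.txt} staged={e.txt}
After op 24 (modify e.txt): modified={a.txt, b.txt, c.txt, d.txt, e.txt, f.txt, g.txt, h.txt} staged={e.txt}
After op 25 (git add d.txt): modified={a.txt, b.txt, c.txt, e.txt, f.txt, g.txt, h.txt} staged={d.txt, e.txt}
After op 26 (git commit): modified={a.txt, b.txt, c.txt, e.txt, f.txt, g.txt, h.txt} staged={none}
After op 27 (modify d.txt): modified={a.txt, b.txt, c.txt, d.txt, e.txt, f.txt, g.txt, h.txt} staged={none}
Final staged set: {none} -> count=0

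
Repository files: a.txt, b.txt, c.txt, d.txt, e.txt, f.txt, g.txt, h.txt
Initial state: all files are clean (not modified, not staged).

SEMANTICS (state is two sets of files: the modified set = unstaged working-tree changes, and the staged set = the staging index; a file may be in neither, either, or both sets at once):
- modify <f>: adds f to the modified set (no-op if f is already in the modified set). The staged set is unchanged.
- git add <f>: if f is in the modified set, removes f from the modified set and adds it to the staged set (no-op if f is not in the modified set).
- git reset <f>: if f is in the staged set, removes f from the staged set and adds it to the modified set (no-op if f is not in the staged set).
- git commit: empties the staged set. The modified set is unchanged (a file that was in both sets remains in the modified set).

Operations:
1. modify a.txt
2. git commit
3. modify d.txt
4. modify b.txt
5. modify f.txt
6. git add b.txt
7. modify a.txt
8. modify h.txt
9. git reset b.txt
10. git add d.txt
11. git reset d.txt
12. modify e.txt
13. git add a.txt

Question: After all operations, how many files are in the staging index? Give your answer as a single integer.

After op 1 (modify a.txt): modified={a.txt} staged={none}
After op 2 (git commit): modified={a.txt} staged={none}
After op 3 (modify d.txt): modified={a.txt, d.txt} staged={none}
After op 4 (modify b.txt): modified={a.txt, b.txt, d.txt} staged={none}
After op 5 (modify f.txt): modified={a.txt, b.txt, d.txt, f.txt} staged={none}
After op 6 (git add b.txt): modified={a.txt, d.txt, f.txt} staged={b.txt}
After op 7 (modify a.txt): modified={a.txt, d.txt, f.txt} staged={b.txt}
After op 8 (modify h.txt): modified={a.txt, d.txt, f.txt, h.txt} staged={b.txt}
After op 9 (git reset b.txt): modified={a.txt, b.txt, d.txt, f.txt, h.txt} staged={none}
After op 10 (git add d.txt): modified={a.txt, b.txt, f.txt, h.txt} staged={d.txt}
After op 11 (git reset d.txt): modified={a.txt, b.txt, d.txt, f.txt, h.txt} staged={none}
After op 12 (modify e.txt): modified={a.txt, b.txt, d.txt, e.txt, f.txt, h.txt} staged={none}
After op 13 (git add a.txt): modified={b.txt, d.txt, e.txt, f.txt, h.txt} staged={a.txt}
Final staged set: {a.txt} -> count=1

Answer: 1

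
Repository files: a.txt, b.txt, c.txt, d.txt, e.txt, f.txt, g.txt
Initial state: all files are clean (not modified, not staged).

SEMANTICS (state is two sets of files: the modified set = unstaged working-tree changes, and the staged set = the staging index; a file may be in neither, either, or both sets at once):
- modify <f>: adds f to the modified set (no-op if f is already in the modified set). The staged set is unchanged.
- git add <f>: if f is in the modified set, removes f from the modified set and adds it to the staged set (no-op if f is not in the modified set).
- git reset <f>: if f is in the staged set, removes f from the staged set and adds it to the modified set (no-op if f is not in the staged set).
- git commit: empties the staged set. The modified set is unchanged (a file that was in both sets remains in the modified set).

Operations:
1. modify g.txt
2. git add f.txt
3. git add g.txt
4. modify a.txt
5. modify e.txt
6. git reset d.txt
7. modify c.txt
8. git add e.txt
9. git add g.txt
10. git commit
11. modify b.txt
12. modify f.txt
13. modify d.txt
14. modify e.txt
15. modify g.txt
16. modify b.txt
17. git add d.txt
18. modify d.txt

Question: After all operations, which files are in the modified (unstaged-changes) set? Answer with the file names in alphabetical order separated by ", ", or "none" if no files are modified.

Answer: a.txt, b.txt, c.txt, d.txt, e.txt, f.txt, g.txt

Derivation:
After op 1 (modify g.txt): modified={g.txt} staged={none}
After op 2 (git add f.txt): modified={g.txt} staged={none}
After op 3 (git add g.txt): modified={none} staged={g.txt}
After op 4 (modify a.txt): modified={a.txt} staged={g.txt}
After op 5 (modify e.txt): modified={a.txt, e.txt} staged={g.txt}
After op 6 (git reset d.txt): modified={a.txt, e.txt} staged={g.txt}
After op 7 (modify c.txt): modified={a.txt, c.txt, e.txt} staged={g.txt}
After op 8 (git add e.txt): modified={a.txt, c.txt} staged={e.txt, g.txt}
After op 9 (git add g.txt): modified={a.txt, c.txt} staged={e.txt, g.txt}
After op 10 (git commit): modified={a.txt, c.txt} staged={none}
After op 11 (modify b.txt): modified={a.txt, b.txt, c.txt} staged={none}
After op 12 (modify f.txt): modified={a.txt, b.txt, c.txt, f.txt} staged={none}
After op 13 (modify d.txt): modified={a.txt, b.txt, c.txt, d.txt, f.txt} staged={none}
After op 14 (modify e.txt): modified={a.txt, b.txt, c.txt, d.txt, e.txt, f.txt} staged={none}
After op 15 (modify g.txt): modified={a.txt, b.txt, c.txt, d.txt, e.txt, f.txt, g.txt} staged={none}
After op 16 (modify b.txt): modified={a.txt, b.txt, c.txt, d.txt, e.txt, f.txt, g.txt} staged={none}
After op 17 (git add d.txt): modified={a.txt, b.txt, c.txt, e.txt, f.txt, g.txt} staged={d.txt}
After op 18 (modify d.txt): modified={a.txt, b.txt, c.txt, d.txt, e.txt, f.txt, g.txt} staged={d.txt}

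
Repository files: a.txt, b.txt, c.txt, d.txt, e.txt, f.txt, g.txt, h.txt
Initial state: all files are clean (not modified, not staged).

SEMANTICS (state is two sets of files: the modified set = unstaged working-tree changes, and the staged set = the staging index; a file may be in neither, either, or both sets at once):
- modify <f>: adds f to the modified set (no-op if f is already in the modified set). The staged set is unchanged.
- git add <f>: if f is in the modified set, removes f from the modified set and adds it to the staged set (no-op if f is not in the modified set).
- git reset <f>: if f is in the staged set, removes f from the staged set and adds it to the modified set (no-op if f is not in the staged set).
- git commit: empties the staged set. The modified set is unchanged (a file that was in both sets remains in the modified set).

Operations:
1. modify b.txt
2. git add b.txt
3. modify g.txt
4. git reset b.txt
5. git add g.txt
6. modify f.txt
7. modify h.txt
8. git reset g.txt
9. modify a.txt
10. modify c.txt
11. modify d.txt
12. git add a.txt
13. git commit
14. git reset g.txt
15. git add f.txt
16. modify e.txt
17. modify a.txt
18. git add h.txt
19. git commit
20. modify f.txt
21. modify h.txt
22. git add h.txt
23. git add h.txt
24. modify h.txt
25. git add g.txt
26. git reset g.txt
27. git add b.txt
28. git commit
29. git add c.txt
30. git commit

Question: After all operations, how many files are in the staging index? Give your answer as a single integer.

After op 1 (modify b.txt): modified={b.txt} staged={none}
After op 2 (git add b.txt): modified={none} staged={b.txt}
After op 3 (modify g.txt): modified={g.txt} staged={b.txt}
After op 4 (git reset b.txt): modified={b.txt, g.txt} staged={none}
After op 5 (git add g.txt): modified={b.txt} staged={g.txt}
After op 6 (modify f.txt): modified={b.txt, f.txt} staged={g.txt}
After op 7 (modify h.txt): modified={b.txt, f.txt, h.txt} staged={g.txt}
After op 8 (git reset g.txt): modified={b.txt, f.txt, g.txt, h.txt} staged={none}
After op 9 (modify a.txt): modified={a.txt, b.txt, f.txt, g.txt, h.txt} staged={none}
After op 10 (modify c.txt): modified={a.txt, b.txt, c.txt, f.txt, g.txt, h.txt} staged={none}
After op 11 (modify d.txt): modified={a.txt, b.txt, c.txt, d.txt, f.txt, g.txt, h.txt} staged={none}
After op 12 (git add a.txt): modified={b.txt, c.txt, d.txt, f.txt, g.txt, h.txt} staged={a.txt}
After op 13 (git commit): modified={b.txt, c.txt, d.txt, f.txt, g.txt, h.txt} staged={none}
After op 14 (git reset g.txt): modified={b.txt, c.txt, d.txt, f.txt, g.txt, h.txt} staged={none}
After op 15 (git add f.txt): modified={b.txt, c.txt, d.txt, g.txt, h.txt} staged={f.txt}
After op 16 (modify e.txt): modified={b.txt, c.txt, d.txt, e.txt, g.txt, h.txt} staged={f.txt}
After op 17 (modify a.txt): modified={a.txt, b.txt, c.txt, d.txt, e.txt, g.txt, h.txt} staged={f.txt}
After op 18 (git add h.txt): modified={a.txt, b.txt, c.txt, d.txt, e.txt, g.txt} staged={f.txt, h.txt}
After op 19 (git commit): modified={a.txt, b.txt, c.txt, d.txt, e.txt, g.txt} staged={none}
After op 20 (modify f.txt): modified={a.txt, b.txt, c.txt, d.txt, e.txt, f.txt, g.txt} staged={none}
After op 21 (modify h.txt): modified={a.txt, b.txt, c.txt, d.txt, e.txt, f.txt, g.txt, h.txt} staged={none}
After op 22 (git add h.txt): modified={a.txt, b.txt, c.txt, d.txt, e.txt, f.txt, g.txt} staged={h.txt}
After op 23 (git add h.txt): modified={a.txt, b.txt, c.txt, d.txt, e.txt, f.txt, g.txt} staged={h.txt}
After op 24 (modify h.txt): modified={a.txt, b.txt, c.txt, d.txt, e.txt, f.txt, g.txt, h.txt} staged={h.txt}
After op 25 (git add g.txt): modified={a.txt, b.txt, c.txt, d.txt, e.txt, f.txt, h.txt} staged={g.txt, h.txt}
After op 26 (git reset g.txt): modified={a.txt, b.txt, c.txt, d.txt, e.txt, f.txt, g.txt, h.txt} staged={h.txt}
After op 27 (git add b.txt): modified={a.txt, c.txt, d.txt, e.txt, f.txt, g.txt, h.txt} staged={b.txt, h.txt}
After op 28 (git commit): modified={a.txt, c.txt, d.txt, e.txt, f.txt, g.txt, h.txt} staged={none}
After op 29 (git add c.txt): modified={a.txt, d.txt, e.txt, f.txt, g.txt, h.txt} staged={c.txt}
After op 30 (git commit): modified={a.txt, d.txt, e.txt, f.txt, g.txt, h.txt} staged={none}
Final staged set: {none} -> count=0

Answer: 0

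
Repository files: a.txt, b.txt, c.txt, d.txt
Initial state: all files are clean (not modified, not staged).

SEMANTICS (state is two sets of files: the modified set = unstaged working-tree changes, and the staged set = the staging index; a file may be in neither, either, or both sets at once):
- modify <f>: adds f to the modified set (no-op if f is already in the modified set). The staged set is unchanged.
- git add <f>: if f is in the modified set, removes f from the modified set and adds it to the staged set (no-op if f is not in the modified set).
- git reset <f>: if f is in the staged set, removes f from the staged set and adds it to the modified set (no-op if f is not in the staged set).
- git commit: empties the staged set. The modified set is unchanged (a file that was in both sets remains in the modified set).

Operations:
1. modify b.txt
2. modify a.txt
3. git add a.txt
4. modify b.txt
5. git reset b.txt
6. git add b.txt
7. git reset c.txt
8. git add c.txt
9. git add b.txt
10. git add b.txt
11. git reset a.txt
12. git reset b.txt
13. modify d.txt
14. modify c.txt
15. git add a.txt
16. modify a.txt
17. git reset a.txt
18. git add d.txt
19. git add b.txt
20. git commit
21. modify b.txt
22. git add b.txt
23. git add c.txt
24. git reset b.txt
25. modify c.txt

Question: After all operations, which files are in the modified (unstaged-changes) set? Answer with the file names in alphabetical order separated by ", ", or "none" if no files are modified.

Answer: a.txt, b.txt, c.txt

Derivation:
After op 1 (modify b.txt): modified={b.txt} staged={none}
After op 2 (modify a.txt): modified={a.txt, b.txt} staged={none}
After op 3 (git add a.txt): modified={b.txt} staged={a.txt}
After op 4 (modify b.txt): modified={b.txt} staged={a.txt}
After op 5 (git reset b.txt): modified={b.txt} staged={a.txt}
After op 6 (git add b.txt): modified={none} staged={a.txt, b.txt}
After op 7 (git reset c.txt): modified={none} staged={a.txt, b.txt}
After op 8 (git add c.txt): modified={none} staged={a.txt, b.txt}
After op 9 (git add b.txt): modified={none} staged={a.txt, b.txt}
After op 10 (git add b.txt): modified={none} staged={a.txt, b.txt}
After op 11 (git reset a.txt): modified={a.txt} staged={b.txt}
After op 12 (git reset b.txt): modified={a.txt, b.txt} staged={none}
After op 13 (modify d.txt): modified={a.txt, b.txt, d.txt} staged={none}
After op 14 (modify c.txt): modified={a.txt, b.txt, c.txt, d.txt} staged={none}
After op 15 (git add a.txt): modified={b.txt, c.txt, d.txt} staged={a.txt}
After op 16 (modify a.txt): modified={a.txt, b.txt, c.txt, d.txt} staged={a.txt}
After op 17 (git reset a.txt): modified={a.txt, b.txt, c.txt, d.txt} staged={none}
After op 18 (git add d.txt): modified={a.txt, b.txt, c.txt} staged={d.txt}
After op 19 (git add b.txt): modified={a.txt, c.txt} staged={b.txt, d.txt}
After op 20 (git commit): modified={a.txt, c.txt} staged={none}
After op 21 (modify b.txt): modified={a.txt, b.txt, c.txt} staged={none}
After op 22 (git add b.txt): modified={a.txt, c.txt} staged={b.txt}
After op 23 (git add c.txt): modified={a.txt} staged={b.txt, c.txt}
After op 24 (git reset b.txt): modified={a.txt, b.txt} staged={c.txt}
After op 25 (modify c.txt): modified={a.txt, b.txt, c.txt} staged={c.txt}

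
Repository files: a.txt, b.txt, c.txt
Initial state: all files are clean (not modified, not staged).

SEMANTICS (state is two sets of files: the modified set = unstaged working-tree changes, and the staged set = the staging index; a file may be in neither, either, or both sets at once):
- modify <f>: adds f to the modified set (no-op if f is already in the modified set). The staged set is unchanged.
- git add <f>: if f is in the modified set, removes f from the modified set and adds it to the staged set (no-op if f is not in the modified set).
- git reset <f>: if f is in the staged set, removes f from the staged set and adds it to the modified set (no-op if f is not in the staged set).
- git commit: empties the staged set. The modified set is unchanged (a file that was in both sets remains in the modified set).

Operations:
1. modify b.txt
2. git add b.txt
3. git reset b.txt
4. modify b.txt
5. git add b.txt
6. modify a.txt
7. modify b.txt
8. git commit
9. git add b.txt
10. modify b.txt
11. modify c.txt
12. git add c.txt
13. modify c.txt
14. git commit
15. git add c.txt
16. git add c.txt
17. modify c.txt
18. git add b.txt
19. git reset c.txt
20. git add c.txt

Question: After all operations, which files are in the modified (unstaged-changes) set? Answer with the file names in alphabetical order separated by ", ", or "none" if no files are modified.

After op 1 (modify b.txt): modified={b.txt} staged={none}
After op 2 (git add b.txt): modified={none} staged={b.txt}
After op 3 (git reset b.txt): modified={b.txt} staged={none}
After op 4 (modify b.txt): modified={b.txt} staged={none}
After op 5 (git add b.txt): modified={none} staged={b.txt}
After op 6 (modify a.txt): modified={a.txt} staged={b.txt}
After op 7 (modify b.txt): modified={a.txt, b.txt} staged={b.txt}
After op 8 (git commit): modified={a.txt, b.txt} staged={none}
After op 9 (git add b.txt): modified={a.txt} staged={b.txt}
After op 10 (modify b.txt): modified={a.txt, b.txt} staged={b.txt}
After op 11 (modify c.txt): modified={a.txt, b.txt, c.txt} staged={b.txt}
After op 12 (git add c.txt): modified={a.txt, b.txt} staged={b.txt, c.txt}
After op 13 (modify c.txt): modified={a.txt, b.txt, c.txt} staged={b.txt, c.txt}
After op 14 (git commit): modified={a.txt, b.txt, c.txt} staged={none}
After op 15 (git add c.txt): modified={a.txt, b.txt} staged={c.txt}
After op 16 (git add c.txt): modified={a.txt, b.txt} staged={c.txt}
After op 17 (modify c.txt): modified={a.txt, b.txt, c.txt} staged={c.txt}
After op 18 (git add b.txt): modified={a.txt, c.txt} staged={b.txt, c.txt}
After op 19 (git reset c.txt): modified={a.txt, c.txt} staged={b.txt}
After op 20 (git add c.txt): modified={a.txt} staged={b.txt, c.txt}

Answer: a.txt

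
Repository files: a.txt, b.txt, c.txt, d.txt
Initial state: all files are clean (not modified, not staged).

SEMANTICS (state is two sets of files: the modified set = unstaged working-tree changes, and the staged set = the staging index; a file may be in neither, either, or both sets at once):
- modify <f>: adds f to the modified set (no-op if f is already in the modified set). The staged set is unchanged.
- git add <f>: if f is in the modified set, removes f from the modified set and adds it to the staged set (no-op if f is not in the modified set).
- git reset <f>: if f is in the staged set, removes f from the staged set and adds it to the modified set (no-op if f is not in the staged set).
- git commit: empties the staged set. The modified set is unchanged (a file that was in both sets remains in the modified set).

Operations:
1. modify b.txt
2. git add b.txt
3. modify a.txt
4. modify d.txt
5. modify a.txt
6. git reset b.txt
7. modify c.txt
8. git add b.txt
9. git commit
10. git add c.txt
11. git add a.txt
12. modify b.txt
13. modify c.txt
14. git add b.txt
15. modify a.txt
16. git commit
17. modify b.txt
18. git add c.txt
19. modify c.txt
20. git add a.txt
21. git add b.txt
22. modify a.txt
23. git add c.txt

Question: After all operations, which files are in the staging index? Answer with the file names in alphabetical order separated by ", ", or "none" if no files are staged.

After op 1 (modify b.txt): modified={b.txt} staged={none}
After op 2 (git add b.txt): modified={none} staged={b.txt}
After op 3 (modify a.txt): modified={a.txt} staged={b.txt}
After op 4 (modify d.txt): modified={a.txt, d.txt} staged={b.txt}
After op 5 (modify a.txt): modified={a.txt, d.txt} staged={b.txt}
After op 6 (git reset b.txt): modified={a.txt, b.txt, d.txt} staged={none}
After op 7 (modify c.txt): modified={a.txt, b.txt, c.txt, d.txt} staged={none}
After op 8 (git add b.txt): modified={a.txt, c.txt, d.txt} staged={b.txt}
After op 9 (git commit): modified={a.txt, c.txt, d.txt} staged={none}
After op 10 (git add c.txt): modified={a.txt, d.txt} staged={c.txt}
After op 11 (git add a.txt): modified={d.txt} staged={a.txt, c.txt}
After op 12 (modify b.txt): modified={b.txt, d.txt} staged={a.txt, c.txt}
After op 13 (modify c.txt): modified={b.txt, c.txt, d.txt} staged={a.txt, c.txt}
After op 14 (git add b.txt): modified={c.txt, d.txt} staged={a.txt, b.txt, c.txt}
After op 15 (modify a.txt): modified={a.txt, c.txt, d.txt} staged={a.txt, b.txt, c.txt}
After op 16 (git commit): modified={a.txt, c.txt, d.txt} staged={none}
After op 17 (modify b.txt): modified={a.txt, b.txt, c.txt, d.txt} staged={none}
After op 18 (git add c.txt): modified={a.txt, b.txt, d.txt} staged={c.txt}
After op 19 (modify c.txt): modified={a.txt, b.txt, c.txt, d.txt} staged={c.txt}
After op 20 (git add a.txt): modified={b.txt, c.txt, d.txt} staged={a.txt, c.txt}
After op 21 (git add b.txt): modified={c.txt, d.txt} staged={a.txt, b.txt, c.txt}
After op 22 (modify a.txt): modified={a.txt, c.txt, d.txt} staged={a.txt, b.txt, c.txt}
After op 23 (git add c.txt): modified={a.txt, d.txt} staged={a.txt, b.txt, c.txt}

Answer: a.txt, b.txt, c.txt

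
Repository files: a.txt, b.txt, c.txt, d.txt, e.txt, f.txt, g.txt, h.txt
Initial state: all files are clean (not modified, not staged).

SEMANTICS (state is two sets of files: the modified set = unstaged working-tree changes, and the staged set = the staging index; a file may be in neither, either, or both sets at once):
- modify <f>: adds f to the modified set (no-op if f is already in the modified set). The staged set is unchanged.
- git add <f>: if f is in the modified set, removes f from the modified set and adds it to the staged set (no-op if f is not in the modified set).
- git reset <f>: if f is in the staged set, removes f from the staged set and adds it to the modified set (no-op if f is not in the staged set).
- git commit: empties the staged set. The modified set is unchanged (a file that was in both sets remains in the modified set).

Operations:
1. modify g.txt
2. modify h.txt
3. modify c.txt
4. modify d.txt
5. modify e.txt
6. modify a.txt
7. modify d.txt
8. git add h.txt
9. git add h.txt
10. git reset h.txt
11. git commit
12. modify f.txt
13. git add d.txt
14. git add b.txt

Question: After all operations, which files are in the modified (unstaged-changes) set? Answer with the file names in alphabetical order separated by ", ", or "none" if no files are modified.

After op 1 (modify g.txt): modified={g.txt} staged={none}
After op 2 (modify h.txt): modified={g.txt, h.txt} staged={none}
After op 3 (modify c.txt): modified={c.txt, g.txt, h.txt} staged={none}
After op 4 (modify d.txt): modified={c.txt, d.txt, g.txt, h.txt} staged={none}
After op 5 (modify e.txt): modified={c.txt, d.txt, e.txt, g.txt, h.txt} staged={none}
After op 6 (modify a.txt): modified={a.txt, c.txt, d.txt, e.txt, g.txt, h.txt} staged={none}
After op 7 (modify d.txt): modified={a.txt, c.txt, d.txt, e.txt, g.txt, h.txt} staged={none}
After op 8 (git add h.txt): modified={a.txt, c.txt, d.txt, e.txt, g.txt} staged={h.txt}
After op 9 (git add h.txt): modified={a.txt, c.txt, d.txt, e.txt, g.txt} staged={h.txt}
After op 10 (git reset h.txt): modified={a.txt, c.txt, d.txt, e.txt, g.txt, h.txt} staged={none}
After op 11 (git commit): modified={a.txt, c.txt, d.txt, e.txt, g.txt, h.txt} staged={none}
After op 12 (modify f.txt): modified={a.txt, c.txt, d.txt, e.txt, f.txt, g.txt, h.txt} staged={none}
After op 13 (git add d.txt): modified={a.txt, c.txt, e.txt, f.txt, g.txt, h.txt} staged={d.txt}
After op 14 (git add b.txt): modified={a.txt, c.txt, e.txt, f.txt, g.txt, h.txt} staged={d.txt}

Answer: a.txt, c.txt, e.txt, f.txt, g.txt, h.txt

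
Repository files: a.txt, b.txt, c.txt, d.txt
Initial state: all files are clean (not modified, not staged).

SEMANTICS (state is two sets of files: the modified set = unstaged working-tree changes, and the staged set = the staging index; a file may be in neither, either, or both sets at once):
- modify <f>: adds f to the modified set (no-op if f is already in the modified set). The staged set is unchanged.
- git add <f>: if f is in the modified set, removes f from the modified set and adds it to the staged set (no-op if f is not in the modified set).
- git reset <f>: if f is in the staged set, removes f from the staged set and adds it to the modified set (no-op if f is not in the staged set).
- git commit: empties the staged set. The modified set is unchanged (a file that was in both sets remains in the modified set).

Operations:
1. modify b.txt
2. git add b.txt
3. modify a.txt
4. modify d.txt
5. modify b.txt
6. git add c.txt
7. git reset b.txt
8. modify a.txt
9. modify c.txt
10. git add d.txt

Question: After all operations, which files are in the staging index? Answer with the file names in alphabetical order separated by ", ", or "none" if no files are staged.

Answer: d.txt

Derivation:
After op 1 (modify b.txt): modified={b.txt} staged={none}
After op 2 (git add b.txt): modified={none} staged={b.txt}
After op 3 (modify a.txt): modified={a.txt} staged={b.txt}
After op 4 (modify d.txt): modified={a.txt, d.txt} staged={b.txt}
After op 5 (modify b.txt): modified={a.txt, b.txt, d.txt} staged={b.txt}
After op 6 (git add c.txt): modified={a.txt, b.txt, d.txt} staged={b.txt}
After op 7 (git reset b.txt): modified={a.txt, b.txt, d.txt} staged={none}
After op 8 (modify a.txt): modified={a.txt, b.txt, d.txt} staged={none}
After op 9 (modify c.txt): modified={a.txt, b.txt, c.txt, d.txt} staged={none}
After op 10 (git add d.txt): modified={a.txt, b.txt, c.txt} staged={d.txt}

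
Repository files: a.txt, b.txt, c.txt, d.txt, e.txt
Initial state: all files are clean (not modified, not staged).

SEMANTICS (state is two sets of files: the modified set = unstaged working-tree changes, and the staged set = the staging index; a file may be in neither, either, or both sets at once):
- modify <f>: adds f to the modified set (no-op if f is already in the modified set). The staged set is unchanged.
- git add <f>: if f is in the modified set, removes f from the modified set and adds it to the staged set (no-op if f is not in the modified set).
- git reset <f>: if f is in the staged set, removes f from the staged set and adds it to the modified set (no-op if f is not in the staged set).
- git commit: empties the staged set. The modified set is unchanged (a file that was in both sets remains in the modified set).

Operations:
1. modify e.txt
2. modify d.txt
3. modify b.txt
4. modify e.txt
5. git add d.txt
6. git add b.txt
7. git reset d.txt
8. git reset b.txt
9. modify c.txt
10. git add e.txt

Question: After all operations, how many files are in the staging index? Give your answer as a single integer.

After op 1 (modify e.txt): modified={e.txt} staged={none}
After op 2 (modify d.txt): modified={d.txt, e.txt} staged={none}
After op 3 (modify b.txt): modified={b.txt, d.txt, e.txt} staged={none}
After op 4 (modify e.txt): modified={b.txt, d.txt, e.txt} staged={none}
After op 5 (git add d.txt): modified={b.txt, e.txt} staged={d.txt}
After op 6 (git add b.txt): modified={e.txt} staged={b.txt, d.txt}
After op 7 (git reset d.txt): modified={d.txt, e.txt} staged={b.txt}
After op 8 (git reset b.txt): modified={b.txt, d.txt, e.txt} staged={none}
After op 9 (modify c.txt): modified={b.txt, c.txt, d.txt, e.txt} staged={none}
After op 10 (git add e.txt): modified={b.txt, c.txt, d.txt} staged={e.txt}
Final staged set: {e.txt} -> count=1

Answer: 1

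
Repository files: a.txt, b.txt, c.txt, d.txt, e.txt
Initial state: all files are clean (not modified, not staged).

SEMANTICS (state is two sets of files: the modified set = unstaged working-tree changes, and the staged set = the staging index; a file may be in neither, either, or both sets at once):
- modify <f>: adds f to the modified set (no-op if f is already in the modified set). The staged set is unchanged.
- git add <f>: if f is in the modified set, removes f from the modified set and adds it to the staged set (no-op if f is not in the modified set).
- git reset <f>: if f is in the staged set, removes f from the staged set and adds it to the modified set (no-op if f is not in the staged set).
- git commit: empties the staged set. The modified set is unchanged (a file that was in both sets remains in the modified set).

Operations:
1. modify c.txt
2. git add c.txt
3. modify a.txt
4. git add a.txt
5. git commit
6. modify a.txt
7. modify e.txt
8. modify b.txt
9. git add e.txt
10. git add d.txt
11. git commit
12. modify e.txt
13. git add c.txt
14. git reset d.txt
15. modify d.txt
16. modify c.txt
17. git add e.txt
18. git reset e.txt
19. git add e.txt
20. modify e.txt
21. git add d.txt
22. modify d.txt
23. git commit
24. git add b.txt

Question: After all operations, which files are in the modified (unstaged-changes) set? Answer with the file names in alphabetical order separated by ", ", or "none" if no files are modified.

After op 1 (modify c.txt): modified={c.txt} staged={none}
After op 2 (git add c.txt): modified={none} staged={c.txt}
After op 3 (modify a.txt): modified={a.txt} staged={c.txt}
After op 4 (git add a.txt): modified={none} staged={a.txt, c.txt}
After op 5 (git commit): modified={none} staged={none}
After op 6 (modify a.txt): modified={a.txt} staged={none}
After op 7 (modify e.txt): modified={a.txt, e.txt} staged={none}
After op 8 (modify b.txt): modified={a.txt, b.txt, e.txt} staged={none}
After op 9 (git add e.txt): modified={a.txt, b.txt} staged={e.txt}
After op 10 (git add d.txt): modified={a.txt, b.txt} staged={e.txt}
After op 11 (git commit): modified={a.txt, b.txt} staged={none}
After op 12 (modify e.txt): modified={a.txt, b.txt, e.txt} staged={none}
After op 13 (git add c.txt): modified={a.txt, b.txt, e.txt} staged={none}
After op 14 (git reset d.txt): modified={a.txt, b.txt, e.txt} staged={none}
After op 15 (modify d.txt): modified={a.txt, b.txt, d.txt, e.txt} staged={none}
After op 16 (modify c.txt): modified={a.txt, b.txt, c.txt, d.txt, e.txt} staged={none}
After op 17 (git add e.txt): modified={a.txt, b.txt, c.txt, d.txt} staged={e.txt}
After op 18 (git reset e.txt): modified={a.txt, b.txt, c.txt, d.txt, e.txt} staged={none}
After op 19 (git add e.txt): modified={a.txt, b.txt, c.txt, d.txt} staged={e.txt}
After op 20 (modify e.txt): modified={a.txt, b.txt, c.txt, d.txt, e.txt} staged={e.txt}
After op 21 (git add d.txt): modified={a.txt, b.txt, c.txt, e.txt} staged={d.txt, e.txt}
After op 22 (modify d.txt): modified={a.txt, b.txt, c.txt, d.txt, e.txt} staged={d.txt, e.txt}
After op 23 (git commit): modified={a.txt, b.txt, c.txt, d.txt, e.txt} staged={none}
After op 24 (git add b.txt): modified={a.txt, c.txt, d.txt, e.txt} staged={b.txt}

Answer: a.txt, c.txt, d.txt, e.txt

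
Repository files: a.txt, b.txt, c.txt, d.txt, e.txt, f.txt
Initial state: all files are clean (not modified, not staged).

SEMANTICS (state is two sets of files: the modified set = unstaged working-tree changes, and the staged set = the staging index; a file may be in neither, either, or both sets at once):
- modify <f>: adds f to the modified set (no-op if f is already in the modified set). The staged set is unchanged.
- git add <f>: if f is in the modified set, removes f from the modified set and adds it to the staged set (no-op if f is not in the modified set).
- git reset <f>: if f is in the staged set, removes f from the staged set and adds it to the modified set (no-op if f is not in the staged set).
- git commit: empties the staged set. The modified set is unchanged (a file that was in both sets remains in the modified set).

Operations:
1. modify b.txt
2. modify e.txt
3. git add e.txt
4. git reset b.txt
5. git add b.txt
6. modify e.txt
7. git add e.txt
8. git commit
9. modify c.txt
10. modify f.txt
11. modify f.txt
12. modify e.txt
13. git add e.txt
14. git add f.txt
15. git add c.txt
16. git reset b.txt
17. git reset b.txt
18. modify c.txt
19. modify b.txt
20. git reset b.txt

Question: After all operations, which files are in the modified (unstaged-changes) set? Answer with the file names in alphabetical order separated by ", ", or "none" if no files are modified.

After op 1 (modify b.txt): modified={b.txt} staged={none}
After op 2 (modify e.txt): modified={b.txt, e.txt} staged={none}
After op 3 (git add e.txt): modified={b.txt} staged={e.txt}
After op 4 (git reset b.txt): modified={b.txt} staged={e.txt}
After op 5 (git add b.txt): modified={none} staged={b.txt, e.txt}
After op 6 (modify e.txt): modified={e.txt} staged={b.txt, e.txt}
After op 7 (git add e.txt): modified={none} staged={b.txt, e.txt}
After op 8 (git commit): modified={none} staged={none}
After op 9 (modify c.txt): modified={c.txt} staged={none}
After op 10 (modify f.txt): modified={c.txt, f.txt} staged={none}
After op 11 (modify f.txt): modified={c.txt, f.txt} staged={none}
After op 12 (modify e.txt): modified={c.txt, e.txt, f.txt} staged={none}
After op 13 (git add e.txt): modified={c.txt, f.txt} staged={e.txt}
After op 14 (git add f.txt): modified={c.txt} staged={e.txt, f.txt}
After op 15 (git add c.txt): modified={none} staged={c.txt, e.txt, f.txt}
After op 16 (git reset b.txt): modified={none} staged={c.txt, e.txt, f.txt}
After op 17 (git reset b.txt): modified={none} staged={c.txt, e.txt, f.txt}
After op 18 (modify c.txt): modified={c.txt} staged={c.txt, e.txt, f.txt}
After op 19 (modify b.txt): modified={b.txt, c.txt} staged={c.txt, e.txt, f.txt}
After op 20 (git reset b.txt): modified={b.txt, c.txt} staged={c.txt, e.txt, f.txt}

Answer: b.txt, c.txt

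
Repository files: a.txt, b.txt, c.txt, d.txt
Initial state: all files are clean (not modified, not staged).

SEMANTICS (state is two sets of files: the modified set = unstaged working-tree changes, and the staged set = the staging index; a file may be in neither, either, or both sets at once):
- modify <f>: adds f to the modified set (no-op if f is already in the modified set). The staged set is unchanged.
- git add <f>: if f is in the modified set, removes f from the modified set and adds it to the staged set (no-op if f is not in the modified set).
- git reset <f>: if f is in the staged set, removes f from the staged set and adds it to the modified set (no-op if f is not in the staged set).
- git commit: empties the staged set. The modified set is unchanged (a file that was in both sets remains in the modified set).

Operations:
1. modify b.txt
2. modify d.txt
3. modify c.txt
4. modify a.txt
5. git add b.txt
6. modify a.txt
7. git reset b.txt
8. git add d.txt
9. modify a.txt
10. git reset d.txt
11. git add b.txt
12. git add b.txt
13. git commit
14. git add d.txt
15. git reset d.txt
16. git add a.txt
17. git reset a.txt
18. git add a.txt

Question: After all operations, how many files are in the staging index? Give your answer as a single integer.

After op 1 (modify b.txt): modified={b.txt} staged={none}
After op 2 (modify d.txt): modified={b.txt, d.txt} staged={none}
After op 3 (modify c.txt): modified={b.txt, c.txt, d.txt} staged={none}
After op 4 (modify a.txt): modified={a.txt, b.txt, c.txt, d.txt} staged={none}
After op 5 (git add b.txt): modified={a.txt, c.txt, d.txt} staged={b.txt}
After op 6 (modify a.txt): modified={a.txt, c.txt, d.txt} staged={b.txt}
After op 7 (git reset b.txt): modified={a.txt, b.txt, c.txt, d.txt} staged={none}
After op 8 (git add d.txt): modified={a.txt, b.txt, c.txt} staged={d.txt}
After op 9 (modify a.txt): modified={a.txt, b.txt, c.txt} staged={d.txt}
After op 10 (git reset d.txt): modified={a.txt, b.txt, c.txt, d.txt} staged={none}
After op 11 (git add b.txt): modified={a.txt, c.txt, d.txt} staged={b.txt}
After op 12 (git add b.txt): modified={a.txt, c.txt, d.txt} staged={b.txt}
After op 13 (git commit): modified={a.txt, c.txt, d.txt} staged={none}
After op 14 (git add d.txt): modified={a.txt, c.txt} staged={d.txt}
After op 15 (git reset d.txt): modified={a.txt, c.txt, d.txt} staged={none}
After op 16 (git add a.txt): modified={c.txt, d.txt} staged={a.txt}
After op 17 (git reset a.txt): modified={a.txt, c.txt, d.txt} staged={none}
After op 18 (git add a.txt): modified={c.txt, d.txt} staged={a.txt}
Final staged set: {a.txt} -> count=1

Answer: 1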